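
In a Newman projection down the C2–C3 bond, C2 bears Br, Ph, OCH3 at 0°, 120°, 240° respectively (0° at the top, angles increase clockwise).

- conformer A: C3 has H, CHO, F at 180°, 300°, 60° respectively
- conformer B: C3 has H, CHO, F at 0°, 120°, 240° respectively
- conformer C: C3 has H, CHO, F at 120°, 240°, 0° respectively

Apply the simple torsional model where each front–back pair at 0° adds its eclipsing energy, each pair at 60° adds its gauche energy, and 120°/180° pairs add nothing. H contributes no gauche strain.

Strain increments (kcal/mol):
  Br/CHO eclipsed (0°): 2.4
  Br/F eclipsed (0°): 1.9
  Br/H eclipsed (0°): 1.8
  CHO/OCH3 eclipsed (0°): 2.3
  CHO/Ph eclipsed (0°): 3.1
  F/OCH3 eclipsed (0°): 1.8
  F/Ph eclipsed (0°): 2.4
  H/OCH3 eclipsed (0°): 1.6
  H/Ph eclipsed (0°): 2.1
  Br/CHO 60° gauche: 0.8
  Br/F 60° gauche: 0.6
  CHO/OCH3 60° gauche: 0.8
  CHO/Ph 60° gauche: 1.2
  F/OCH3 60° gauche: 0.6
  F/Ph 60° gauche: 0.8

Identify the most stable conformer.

A (staggered): Br–CHO gauche, Br–F gauche, Ph–F gauche, OCH3–CHO gauche; 0.8 + 0.6 + 0.8 + 0.8 = 3.0 kcal/mol.
B (eclipsed): Br–H eclipsed, Ph–CHO eclipsed, OCH3–F eclipsed; 1.8 + 3.1 + 1.8 = 6.7 kcal/mol.
C (eclipsed): Br–F eclipsed, Ph–H eclipsed, OCH3–CHO eclipsed; 1.9 + 2.1 + 2.3 = 6.3 kcal/mol.
A has the lowest total (3.0 kcal/mol).

A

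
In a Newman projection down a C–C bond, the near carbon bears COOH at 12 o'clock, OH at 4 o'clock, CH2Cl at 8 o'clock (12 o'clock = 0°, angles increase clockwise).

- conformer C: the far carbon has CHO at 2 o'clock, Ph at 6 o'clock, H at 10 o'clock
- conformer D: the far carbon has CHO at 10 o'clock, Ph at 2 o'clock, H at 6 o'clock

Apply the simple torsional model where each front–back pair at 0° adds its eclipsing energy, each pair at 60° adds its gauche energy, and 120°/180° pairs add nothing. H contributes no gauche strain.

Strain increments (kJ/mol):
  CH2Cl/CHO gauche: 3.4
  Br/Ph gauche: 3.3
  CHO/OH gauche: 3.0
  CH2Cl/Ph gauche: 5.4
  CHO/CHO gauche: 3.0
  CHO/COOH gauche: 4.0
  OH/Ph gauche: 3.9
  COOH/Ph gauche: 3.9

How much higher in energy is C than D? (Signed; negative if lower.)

C is staggered. COOH at 0° is gauche with CHO at 60° (4.0); OH at 120° is gauche with CHO at 60° (3.0); OH at 120° is gauche with Ph at 180° (3.9); CH2Cl at 240° is gauche with Ph at 180° (5.4). Total 16.3 kJ/mol.
D is staggered. COOH at 0° is gauche with CHO at 300° (4.0); COOH at 0° is gauche with Ph at 60° (3.9); OH at 120° is gauche with Ph at 60° (3.9); CH2Cl at 240° is gauche with CHO at 300° (3.4). Total 15.2 kJ/mol.
E(C) − E(D) = 16.3 − 15.2 = +1.1 kJ/mol.

+1.1 kJ/mol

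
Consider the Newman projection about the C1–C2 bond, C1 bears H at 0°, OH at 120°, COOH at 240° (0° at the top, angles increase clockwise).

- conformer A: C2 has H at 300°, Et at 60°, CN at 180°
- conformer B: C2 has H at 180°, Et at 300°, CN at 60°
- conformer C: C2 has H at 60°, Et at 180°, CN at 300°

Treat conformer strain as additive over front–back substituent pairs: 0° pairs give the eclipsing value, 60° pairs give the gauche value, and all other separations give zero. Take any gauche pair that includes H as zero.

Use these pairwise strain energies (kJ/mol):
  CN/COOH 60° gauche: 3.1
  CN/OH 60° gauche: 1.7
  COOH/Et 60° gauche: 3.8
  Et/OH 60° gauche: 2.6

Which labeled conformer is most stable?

A (staggered): OH(120°)/Et(60°) gauche 2.6; OH(120°)/CN(180°) gauche 1.7; COOH(240°)/CN(180°) gauche 3.1 → 7.4 kJ/mol.
B (staggered): OH(120°)/CN(60°) gauche 1.7; COOH(240°)/Et(300°) gauche 3.8 → 5.5 kJ/mol.
C (staggered): OH(120°)/Et(180°) gauche 2.6; COOH(240°)/Et(180°) gauche 3.8; COOH(240°)/CN(300°) gauche 3.1 → 9.5 kJ/mol.
B has the lowest total (5.5 kJ/mol).

B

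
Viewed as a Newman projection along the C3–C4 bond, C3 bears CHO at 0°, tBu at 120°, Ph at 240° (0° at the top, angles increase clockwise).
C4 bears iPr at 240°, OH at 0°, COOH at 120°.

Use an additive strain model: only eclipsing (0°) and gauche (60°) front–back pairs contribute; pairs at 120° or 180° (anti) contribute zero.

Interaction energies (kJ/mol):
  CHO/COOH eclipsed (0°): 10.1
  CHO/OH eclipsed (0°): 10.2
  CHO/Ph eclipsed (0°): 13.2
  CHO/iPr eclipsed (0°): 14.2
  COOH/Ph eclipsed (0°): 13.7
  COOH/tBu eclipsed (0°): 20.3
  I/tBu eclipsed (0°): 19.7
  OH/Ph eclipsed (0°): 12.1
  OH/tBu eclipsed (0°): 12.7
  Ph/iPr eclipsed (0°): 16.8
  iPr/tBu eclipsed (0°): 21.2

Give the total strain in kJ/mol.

47.3 kJ/mol

This conformer (eclipsed): CHO–OH eclipsed, tBu–COOH eclipsed, Ph–iPr eclipsed; 10.2 + 20.3 + 16.8 = 47.3 kJ/mol.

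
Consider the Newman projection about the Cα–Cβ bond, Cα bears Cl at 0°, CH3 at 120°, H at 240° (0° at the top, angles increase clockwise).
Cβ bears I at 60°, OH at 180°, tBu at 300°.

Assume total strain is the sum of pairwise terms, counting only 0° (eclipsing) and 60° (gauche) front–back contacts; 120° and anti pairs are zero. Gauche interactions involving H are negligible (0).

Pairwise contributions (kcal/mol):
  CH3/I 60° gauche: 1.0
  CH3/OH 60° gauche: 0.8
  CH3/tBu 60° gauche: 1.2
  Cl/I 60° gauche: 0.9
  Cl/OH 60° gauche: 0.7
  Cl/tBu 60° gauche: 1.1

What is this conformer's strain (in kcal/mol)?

3.8 kcal/mol

This conformer (staggered): Cl–I gauche, Cl–tBu gauche, CH3–I gauche, CH3–OH gauche; 0.9 + 1.1 + 1.0 + 0.8 = 3.8 kcal/mol.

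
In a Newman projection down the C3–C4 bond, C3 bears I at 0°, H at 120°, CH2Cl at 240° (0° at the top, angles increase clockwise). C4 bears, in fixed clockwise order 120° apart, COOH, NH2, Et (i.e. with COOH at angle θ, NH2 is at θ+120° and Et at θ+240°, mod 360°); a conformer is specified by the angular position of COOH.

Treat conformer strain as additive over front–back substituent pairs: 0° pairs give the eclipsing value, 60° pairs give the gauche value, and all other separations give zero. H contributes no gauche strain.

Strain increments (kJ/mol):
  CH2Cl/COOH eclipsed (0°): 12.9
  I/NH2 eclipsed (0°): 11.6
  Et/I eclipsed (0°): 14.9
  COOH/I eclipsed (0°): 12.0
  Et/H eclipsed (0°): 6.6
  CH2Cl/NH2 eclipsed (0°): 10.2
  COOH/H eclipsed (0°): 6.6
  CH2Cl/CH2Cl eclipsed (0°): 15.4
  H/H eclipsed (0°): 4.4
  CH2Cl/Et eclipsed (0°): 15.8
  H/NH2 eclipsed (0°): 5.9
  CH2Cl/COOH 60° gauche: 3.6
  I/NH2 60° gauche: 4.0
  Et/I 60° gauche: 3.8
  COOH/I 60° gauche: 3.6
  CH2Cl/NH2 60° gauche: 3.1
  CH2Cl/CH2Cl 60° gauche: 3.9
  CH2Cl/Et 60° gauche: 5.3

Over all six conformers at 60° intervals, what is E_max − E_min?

COOH at 0° (eclipsed): I–COOH eclipsed, H–NH2 eclipsed, CH2Cl–Et eclipsed; 12.0 + 5.9 + 15.8 = 33.7 kJ/mol.
COOH at 60° (staggered): I–COOH gauche, I–Et gauche, CH2Cl–NH2 gauche, CH2Cl–Et gauche; 3.6 + 3.8 + 3.1 + 5.3 = 15.8 kJ/mol.
COOH at 120° (eclipsed): I–Et eclipsed, H–COOH eclipsed, CH2Cl–NH2 eclipsed; 14.9 + 6.6 + 10.2 = 31.7 kJ/mol.
COOH at 180° (staggered): I–NH2 gauche, I–Et gauche, CH2Cl–COOH gauche, CH2Cl–NH2 gauche; 4.0 + 3.8 + 3.6 + 3.1 = 14.5 kJ/mol.
COOH at 240° (eclipsed): I–NH2 eclipsed, H–Et eclipsed, CH2Cl–COOH eclipsed; 11.6 + 6.6 + 12.9 = 31.1 kJ/mol.
COOH at 300° (staggered): I–COOH gauche, I–NH2 gauche, CH2Cl–COOH gauche, CH2Cl–Et gauche; 3.6 + 4.0 + 3.6 + 5.3 = 16.5 kJ/mol.
Max at 0° (33.7 kJ/mol), min at 180° (14.5 kJ/mol); barrier = 19.2 kJ/mol.

19.2 kJ/mol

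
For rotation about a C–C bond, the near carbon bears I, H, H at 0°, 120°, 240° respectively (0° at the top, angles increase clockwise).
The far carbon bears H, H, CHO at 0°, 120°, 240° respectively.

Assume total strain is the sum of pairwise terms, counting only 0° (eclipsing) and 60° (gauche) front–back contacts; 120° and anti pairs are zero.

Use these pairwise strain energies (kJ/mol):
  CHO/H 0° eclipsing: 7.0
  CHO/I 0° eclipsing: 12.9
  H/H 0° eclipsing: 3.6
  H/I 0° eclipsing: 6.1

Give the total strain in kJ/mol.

16.7 kJ/mol

This conformer is eclipsed. I at 0° is eclipsed with H at 0° (6.1); H at 120° is eclipsed with H at 120° (3.6); H at 240° is eclipsed with CHO at 240° (7.0). Total 16.7 kJ/mol.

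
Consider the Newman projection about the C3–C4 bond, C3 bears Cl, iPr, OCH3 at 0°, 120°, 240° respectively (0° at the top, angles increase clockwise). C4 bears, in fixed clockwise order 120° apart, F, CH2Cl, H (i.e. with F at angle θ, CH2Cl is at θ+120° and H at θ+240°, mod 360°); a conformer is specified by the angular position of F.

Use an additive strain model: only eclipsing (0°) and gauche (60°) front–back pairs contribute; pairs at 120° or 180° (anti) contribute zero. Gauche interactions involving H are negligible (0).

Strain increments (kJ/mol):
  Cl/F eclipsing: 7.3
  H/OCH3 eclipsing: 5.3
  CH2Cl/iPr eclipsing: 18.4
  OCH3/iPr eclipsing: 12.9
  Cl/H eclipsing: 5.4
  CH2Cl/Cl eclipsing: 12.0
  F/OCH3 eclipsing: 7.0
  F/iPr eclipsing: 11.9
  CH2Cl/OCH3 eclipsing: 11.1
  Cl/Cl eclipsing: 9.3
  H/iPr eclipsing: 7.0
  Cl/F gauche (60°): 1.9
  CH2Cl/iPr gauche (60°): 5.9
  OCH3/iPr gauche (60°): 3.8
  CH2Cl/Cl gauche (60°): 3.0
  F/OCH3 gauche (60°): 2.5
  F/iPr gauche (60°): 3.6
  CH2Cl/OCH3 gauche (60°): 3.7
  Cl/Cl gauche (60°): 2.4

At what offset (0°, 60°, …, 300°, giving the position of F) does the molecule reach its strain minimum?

F at 0° (eclipsed): Cl(0°)/F(0°) eclipsed 7.3; iPr(120°)/CH2Cl(120°) eclipsed 18.4; OCH3(240°)/H(240°) eclipsed 5.3 → 31.0 kJ/mol.
F at 60° (staggered): Cl(0°)/F(60°) gauche 1.9; iPr(120°)/F(60°) gauche 3.6; iPr(120°)/CH2Cl(180°) gauche 5.9; OCH3(240°)/CH2Cl(180°) gauche 3.7 → 15.1 kJ/mol.
F at 120° (eclipsed): Cl(0°)/H(0°) eclipsed 5.4; iPr(120°)/F(120°) eclipsed 11.9; OCH3(240°)/CH2Cl(240°) eclipsed 11.1 → 28.4 kJ/mol.
F at 180° (staggered): Cl(0°)/CH2Cl(300°) gauche 3.0; iPr(120°)/F(180°) gauche 3.6; OCH3(240°)/F(180°) gauche 2.5; OCH3(240°)/CH2Cl(300°) gauche 3.7 → 12.8 kJ/mol.
F at 240° (eclipsed): Cl(0°)/CH2Cl(0°) eclipsed 12.0; iPr(120°)/H(120°) eclipsed 7.0; OCH3(240°)/F(240°) eclipsed 7.0 → 26.0 kJ/mol.
F at 300° (staggered): Cl(0°)/F(300°) gauche 1.9; Cl(0°)/CH2Cl(60°) gauche 3.0; iPr(120°)/CH2Cl(60°) gauche 5.9; OCH3(240°)/F(300°) gauche 2.5 → 13.3 kJ/mol.
The minimum (12.8 kJ/mol) occurs with F at 180°.

180°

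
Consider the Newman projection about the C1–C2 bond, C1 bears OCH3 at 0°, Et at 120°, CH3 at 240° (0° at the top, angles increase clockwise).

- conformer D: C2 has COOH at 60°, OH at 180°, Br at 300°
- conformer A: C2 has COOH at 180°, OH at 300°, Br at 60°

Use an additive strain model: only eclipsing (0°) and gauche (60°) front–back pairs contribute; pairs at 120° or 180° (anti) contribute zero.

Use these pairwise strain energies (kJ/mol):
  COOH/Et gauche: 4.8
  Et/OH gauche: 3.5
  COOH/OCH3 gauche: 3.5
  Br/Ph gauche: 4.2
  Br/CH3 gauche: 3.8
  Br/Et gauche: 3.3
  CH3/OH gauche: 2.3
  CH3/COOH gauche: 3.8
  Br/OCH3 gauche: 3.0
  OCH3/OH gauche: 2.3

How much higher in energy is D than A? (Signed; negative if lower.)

+1.4 kJ/mol

D is staggered. OCH3 at 0° is gauche with COOH at 60° (3.5); OCH3 at 0° is gauche with Br at 300° (3.0); Et at 120° is gauche with COOH at 60° (4.8); Et at 120° is gauche with OH at 180° (3.5); CH3 at 240° is gauche with OH at 180° (2.3); CH3 at 240° is gauche with Br at 300° (3.8). Total 20.9 kJ/mol.
A is staggered. OCH3 at 0° is gauche with OH at 300° (2.3); OCH3 at 0° is gauche with Br at 60° (3.0); Et at 120° is gauche with COOH at 180° (4.8); Et at 120° is gauche with Br at 60° (3.3); CH3 at 240° is gauche with COOH at 180° (3.8); CH3 at 240° is gauche with OH at 300° (2.3). Total 19.5 kJ/mol.
E(D) − E(A) = 20.9 − 19.5 = +1.4 kJ/mol.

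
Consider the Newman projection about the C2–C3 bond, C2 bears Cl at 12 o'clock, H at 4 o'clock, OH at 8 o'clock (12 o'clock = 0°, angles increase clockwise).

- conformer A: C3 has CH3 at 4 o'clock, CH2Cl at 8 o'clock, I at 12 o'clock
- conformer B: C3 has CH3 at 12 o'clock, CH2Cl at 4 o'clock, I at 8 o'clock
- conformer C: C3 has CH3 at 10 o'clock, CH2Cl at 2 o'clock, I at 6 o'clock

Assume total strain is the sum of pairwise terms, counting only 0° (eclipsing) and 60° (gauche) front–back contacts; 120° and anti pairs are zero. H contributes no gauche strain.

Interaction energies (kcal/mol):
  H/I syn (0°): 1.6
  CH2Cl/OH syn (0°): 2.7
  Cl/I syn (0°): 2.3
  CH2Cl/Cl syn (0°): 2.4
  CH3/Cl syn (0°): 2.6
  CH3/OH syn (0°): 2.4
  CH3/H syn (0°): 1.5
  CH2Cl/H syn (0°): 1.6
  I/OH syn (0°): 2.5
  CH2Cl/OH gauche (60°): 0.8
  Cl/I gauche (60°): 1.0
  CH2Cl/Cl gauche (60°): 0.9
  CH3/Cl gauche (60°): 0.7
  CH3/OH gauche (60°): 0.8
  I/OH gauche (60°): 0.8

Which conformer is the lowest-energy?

C

A (eclipsed): Cl(0°)/I(0°) eclipsed 2.3; H(120°)/CH3(120°) eclipsed 1.5; OH(240°)/CH2Cl(240°) eclipsed 2.7 → 6.5 kcal/mol.
B (eclipsed): Cl(0°)/CH3(0°) eclipsed 2.6; H(120°)/CH2Cl(120°) eclipsed 1.6; OH(240°)/I(240°) eclipsed 2.5 → 6.7 kcal/mol.
C (staggered): Cl(0°)/CH3(300°) gauche 0.7; Cl(0°)/CH2Cl(60°) gauche 0.9; OH(240°)/CH3(300°) gauche 0.8; OH(240°)/I(180°) gauche 0.8 → 3.2 kcal/mol.
C has the lowest total (3.2 kcal/mol).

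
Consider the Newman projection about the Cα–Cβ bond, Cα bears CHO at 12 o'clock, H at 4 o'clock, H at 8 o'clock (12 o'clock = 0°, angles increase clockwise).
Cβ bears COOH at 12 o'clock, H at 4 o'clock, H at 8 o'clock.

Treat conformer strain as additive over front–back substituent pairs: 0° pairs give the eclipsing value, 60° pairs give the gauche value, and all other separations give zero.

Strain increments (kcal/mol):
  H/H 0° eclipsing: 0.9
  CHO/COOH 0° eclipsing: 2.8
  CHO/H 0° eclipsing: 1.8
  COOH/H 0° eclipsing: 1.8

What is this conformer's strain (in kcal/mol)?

4.6 kcal/mol

This conformer is eclipsed. CHO at 0° is eclipsed with COOH at 0° (2.8); H at 120° is eclipsed with H at 120° (0.9); H at 240° is eclipsed with H at 240° (0.9). Total 4.6 kcal/mol.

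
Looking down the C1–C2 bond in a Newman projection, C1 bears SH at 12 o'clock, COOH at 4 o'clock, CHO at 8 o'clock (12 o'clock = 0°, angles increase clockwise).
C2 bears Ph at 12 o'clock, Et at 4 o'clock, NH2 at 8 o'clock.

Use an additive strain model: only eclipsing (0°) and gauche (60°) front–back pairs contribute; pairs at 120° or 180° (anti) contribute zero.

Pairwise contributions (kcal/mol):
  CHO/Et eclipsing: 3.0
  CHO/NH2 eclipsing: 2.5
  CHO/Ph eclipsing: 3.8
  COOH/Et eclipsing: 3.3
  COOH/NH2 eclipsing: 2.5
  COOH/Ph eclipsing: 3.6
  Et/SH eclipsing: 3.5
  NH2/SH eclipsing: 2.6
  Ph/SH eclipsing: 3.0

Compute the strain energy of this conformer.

This conformer is eclipsed. SH at 0° is eclipsed with Ph at 0° (3.0); COOH at 120° is eclipsed with Et at 120° (3.3); CHO at 240° is eclipsed with NH2 at 240° (2.5). Total 8.8 kcal/mol.

8.8 kcal/mol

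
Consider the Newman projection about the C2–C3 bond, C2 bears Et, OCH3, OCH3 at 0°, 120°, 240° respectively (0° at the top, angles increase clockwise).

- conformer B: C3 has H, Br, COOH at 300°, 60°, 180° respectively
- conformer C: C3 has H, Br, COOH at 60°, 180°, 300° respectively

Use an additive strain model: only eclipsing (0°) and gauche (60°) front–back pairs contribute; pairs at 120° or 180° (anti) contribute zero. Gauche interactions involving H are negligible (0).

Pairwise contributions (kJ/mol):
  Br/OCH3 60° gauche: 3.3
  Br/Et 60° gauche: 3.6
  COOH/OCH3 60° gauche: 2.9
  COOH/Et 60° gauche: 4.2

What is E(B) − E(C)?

-1.0 kJ/mol

B (staggered): Et–Br gauche, OCH3–Br gauche, OCH3–COOH gauche, OCH3–COOH gauche; 3.6 + 3.3 + 2.9 + 2.9 = 12.7 kJ/mol.
C (staggered): Et–COOH gauche, OCH3–Br gauche, OCH3–Br gauche, OCH3–COOH gauche; 4.2 + 3.3 + 3.3 + 2.9 = 13.7 kJ/mol.
E(B) − E(C) = 12.7 − 13.7 = -1.0 kJ/mol.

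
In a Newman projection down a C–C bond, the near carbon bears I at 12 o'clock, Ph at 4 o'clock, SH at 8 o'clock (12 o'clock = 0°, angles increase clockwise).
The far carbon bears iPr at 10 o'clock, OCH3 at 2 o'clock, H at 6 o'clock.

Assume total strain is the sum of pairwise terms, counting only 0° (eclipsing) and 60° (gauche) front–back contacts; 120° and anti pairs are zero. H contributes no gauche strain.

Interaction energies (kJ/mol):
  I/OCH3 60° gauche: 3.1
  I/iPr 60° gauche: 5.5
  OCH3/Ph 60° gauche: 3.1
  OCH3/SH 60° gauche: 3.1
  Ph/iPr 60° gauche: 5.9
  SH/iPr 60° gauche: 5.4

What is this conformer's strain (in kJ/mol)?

17.1 kJ/mol

This conformer (staggered): I(0°)/iPr(300°) gauche 5.5; I(0°)/OCH3(60°) gauche 3.1; Ph(120°)/OCH3(60°) gauche 3.1; SH(240°)/iPr(300°) gauche 5.4 → 17.1 kJ/mol.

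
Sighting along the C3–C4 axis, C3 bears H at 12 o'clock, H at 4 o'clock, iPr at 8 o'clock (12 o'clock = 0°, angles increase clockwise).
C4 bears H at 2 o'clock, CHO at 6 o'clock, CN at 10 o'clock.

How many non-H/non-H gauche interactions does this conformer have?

Non-H gauche pairs: iPr(240°)/CHO(180°); iPr(240°)/CN(300°) — 2 interactions.

2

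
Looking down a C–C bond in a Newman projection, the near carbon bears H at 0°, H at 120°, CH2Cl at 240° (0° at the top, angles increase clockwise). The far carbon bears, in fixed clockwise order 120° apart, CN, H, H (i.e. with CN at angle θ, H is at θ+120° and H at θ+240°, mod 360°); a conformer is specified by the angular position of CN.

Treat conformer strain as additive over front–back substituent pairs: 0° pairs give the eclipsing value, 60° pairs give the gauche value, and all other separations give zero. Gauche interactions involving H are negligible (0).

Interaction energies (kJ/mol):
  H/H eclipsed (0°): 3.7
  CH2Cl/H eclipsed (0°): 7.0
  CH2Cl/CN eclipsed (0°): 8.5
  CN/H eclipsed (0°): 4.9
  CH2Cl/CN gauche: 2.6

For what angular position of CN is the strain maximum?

CN at 0° (eclipsed): H–CN eclipsed, H–H eclipsed, CH2Cl–H eclipsed; 4.9 + 3.7 + 7.0 = 15.6 kJ/mol.
CN at 60° (staggered): no non-H gauche contacts → 0.0 kJ/mol.
CN at 120° (eclipsed): H–H eclipsed, H–CN eclipsed, CH2Cl–H eclipsed; 3.7 + 4.9 + 7.0 = 15.6 kJ/mol.
CN at 180° (staggered): CH2Cl–CN gauche; 2.6 = 2.6 kJ/mol.
CN at 240° (eclipsed): H–H eclipsed, H–H eclipsed, CH2Cl–CN eclipsed; 3.7 + 3.7 + 8.5 = 15.9 kJ/mol.
CN at 300° (staggered): CH2Cl–CN gauche; 2.6 = 2.6 kJ/mol.
The maximum (15.9 kJ/mol) occurs with CN at 240°.

240°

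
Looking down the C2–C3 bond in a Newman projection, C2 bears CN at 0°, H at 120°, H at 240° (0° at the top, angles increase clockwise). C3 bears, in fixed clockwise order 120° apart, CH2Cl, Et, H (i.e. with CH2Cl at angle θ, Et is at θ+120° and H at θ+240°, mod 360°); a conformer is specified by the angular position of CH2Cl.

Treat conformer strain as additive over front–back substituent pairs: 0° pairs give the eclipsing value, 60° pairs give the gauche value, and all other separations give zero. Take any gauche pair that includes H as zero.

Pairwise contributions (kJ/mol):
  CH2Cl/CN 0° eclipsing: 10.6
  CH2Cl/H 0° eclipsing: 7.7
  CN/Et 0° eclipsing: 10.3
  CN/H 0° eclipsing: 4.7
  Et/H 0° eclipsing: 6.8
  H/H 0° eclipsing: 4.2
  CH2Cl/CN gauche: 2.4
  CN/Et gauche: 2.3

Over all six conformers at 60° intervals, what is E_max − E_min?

CH2Cl at 0° (eclipsed): CN–CH2Cl eclipsed, H–Et eclipsed, H–H eclipsed; 10.6 + 6.8 + 4.2 = 21.6 kJ/mol.
CH2Cl at 60° (staggered): CN–CH2Cl gauche; 2.4 = 2.4 kJ/mol.
CH2Cl at 120° (eclipsed): CN–H eclipsed, H–CH2Cl eclipsed, H–Et eclipsed; 4.7 + 7.7 + 6.8 = 19.2 kJ/mol.
CH2Cl at 180° (staggered): CN–Et gauche; 2.3 = 2.3 kJ/mol.
CH2Cl at 240° (eclipsed): CN–Et eclipsed, H–H eclipsed, H–CH2Cl eclipsed; 10.3 + 4.2 + 7.7 = 22.2 kJ/mol.
CH2Cl at 300° (staggered): CN–CH2Cl gauche, CN–Et gauche; 2.4 + 2.3 = 4.7 kJ/mol.
Max at 240° (22.2 kJ/mol), min at 180° (2.3 kJ/mol); barrier = 19.9 kJ/mol.

19.9 kJ/mol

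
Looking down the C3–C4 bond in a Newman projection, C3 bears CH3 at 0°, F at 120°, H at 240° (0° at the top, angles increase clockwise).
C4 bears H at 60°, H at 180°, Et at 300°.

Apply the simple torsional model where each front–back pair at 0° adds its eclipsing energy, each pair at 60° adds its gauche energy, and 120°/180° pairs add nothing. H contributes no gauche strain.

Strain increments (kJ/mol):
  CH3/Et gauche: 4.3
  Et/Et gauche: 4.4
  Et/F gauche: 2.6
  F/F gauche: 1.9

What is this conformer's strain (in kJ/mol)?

4.3 kJ/mol

This conformer (staggered): CH3(0°)/Et(300°) gauche 4.3 → 4.3 kJ/mol.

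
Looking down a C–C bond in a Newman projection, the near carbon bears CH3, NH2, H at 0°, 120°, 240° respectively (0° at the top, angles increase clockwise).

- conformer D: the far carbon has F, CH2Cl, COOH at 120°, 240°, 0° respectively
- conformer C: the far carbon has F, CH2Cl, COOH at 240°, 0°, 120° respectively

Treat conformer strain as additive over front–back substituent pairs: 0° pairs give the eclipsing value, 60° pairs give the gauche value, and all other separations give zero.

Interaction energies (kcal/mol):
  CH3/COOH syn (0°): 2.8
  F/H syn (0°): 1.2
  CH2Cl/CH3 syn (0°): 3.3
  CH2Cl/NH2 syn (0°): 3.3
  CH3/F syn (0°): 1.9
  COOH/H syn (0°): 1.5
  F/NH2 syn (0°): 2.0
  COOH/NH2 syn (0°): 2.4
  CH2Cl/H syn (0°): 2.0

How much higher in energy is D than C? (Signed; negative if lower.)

-0.1 kcal/mol

D (eclipsed): CH3–COOH eclipsed, NH2–F eclipsed, H–CH2Cl eclipsed; 2.8 + 2.0 + 2.0 = 6.8 kcal/mol.
C (eclipsed): CH3–CH2Cl eclipsed, NH2–COOH eclipsed, H–F eclipsed; 3.3 + 2.4 + 1.2 = 6.9 kcal/mol.
E(D) − E(C) = 6.8 − 6.9 = -0.1 kcal/mol.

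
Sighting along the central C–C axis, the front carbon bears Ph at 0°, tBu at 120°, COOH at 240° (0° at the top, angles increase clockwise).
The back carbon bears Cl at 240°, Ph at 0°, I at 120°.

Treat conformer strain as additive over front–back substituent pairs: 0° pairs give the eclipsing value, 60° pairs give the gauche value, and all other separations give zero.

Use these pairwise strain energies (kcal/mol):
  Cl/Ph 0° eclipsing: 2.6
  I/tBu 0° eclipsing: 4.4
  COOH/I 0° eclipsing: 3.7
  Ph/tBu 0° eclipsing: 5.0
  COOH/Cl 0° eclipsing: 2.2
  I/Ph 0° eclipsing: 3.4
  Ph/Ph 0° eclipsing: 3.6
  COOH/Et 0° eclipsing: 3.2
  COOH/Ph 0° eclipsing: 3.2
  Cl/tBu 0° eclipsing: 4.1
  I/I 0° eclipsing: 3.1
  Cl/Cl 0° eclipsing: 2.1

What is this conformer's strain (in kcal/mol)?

This conformer (eclipsed): Ph(0°)/Ph(0°) eclipsed 3.6; tBu(120°)/I(120°) eclipsed 4.4; COOH(240°)/Cl(240°) eclipsed 2.2 → 10.2 kcal/mol.

10.2 kcal/mol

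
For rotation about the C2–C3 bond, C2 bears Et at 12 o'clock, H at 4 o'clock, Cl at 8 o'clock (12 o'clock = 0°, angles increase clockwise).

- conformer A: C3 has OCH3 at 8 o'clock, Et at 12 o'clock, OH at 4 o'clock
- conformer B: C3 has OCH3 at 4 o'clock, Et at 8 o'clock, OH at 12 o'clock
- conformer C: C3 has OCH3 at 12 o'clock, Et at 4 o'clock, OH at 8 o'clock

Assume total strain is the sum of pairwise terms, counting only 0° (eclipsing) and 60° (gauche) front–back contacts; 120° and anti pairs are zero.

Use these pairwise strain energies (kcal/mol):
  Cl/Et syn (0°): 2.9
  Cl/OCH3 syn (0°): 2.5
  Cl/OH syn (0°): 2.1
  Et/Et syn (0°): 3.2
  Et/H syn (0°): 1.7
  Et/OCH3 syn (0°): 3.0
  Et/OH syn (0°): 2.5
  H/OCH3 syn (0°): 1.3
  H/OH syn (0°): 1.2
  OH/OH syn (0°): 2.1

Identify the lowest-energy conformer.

B

A (eclipsed): Et(0°)/Et(0°) eclipsed 3.2; H(120°)/OH(120°) eclipsed 1.2; Cl(240°)/OCH3(240°) eclipsed 2.5 → 6.9 kcal/mol.
B (eclipsed): Et(0°)/OH(0°) eclipsed 2.5; H(120°)/OCH3(120°) eclipsed 1.3; Cl(240°)/Et(240°) eclipsed 2.9 → 6.7 kcal/mol.
C (eclipsed): Et(0°)/OCH3(0°) eclipsed 3.0; H(120°)/Et(120°) eclipsed 1.7; Cl(240°)/OH(240°) eclipsed 2.1 → 6.8 kcal/mol.
B has the lowest total (6.7 kcal/mol).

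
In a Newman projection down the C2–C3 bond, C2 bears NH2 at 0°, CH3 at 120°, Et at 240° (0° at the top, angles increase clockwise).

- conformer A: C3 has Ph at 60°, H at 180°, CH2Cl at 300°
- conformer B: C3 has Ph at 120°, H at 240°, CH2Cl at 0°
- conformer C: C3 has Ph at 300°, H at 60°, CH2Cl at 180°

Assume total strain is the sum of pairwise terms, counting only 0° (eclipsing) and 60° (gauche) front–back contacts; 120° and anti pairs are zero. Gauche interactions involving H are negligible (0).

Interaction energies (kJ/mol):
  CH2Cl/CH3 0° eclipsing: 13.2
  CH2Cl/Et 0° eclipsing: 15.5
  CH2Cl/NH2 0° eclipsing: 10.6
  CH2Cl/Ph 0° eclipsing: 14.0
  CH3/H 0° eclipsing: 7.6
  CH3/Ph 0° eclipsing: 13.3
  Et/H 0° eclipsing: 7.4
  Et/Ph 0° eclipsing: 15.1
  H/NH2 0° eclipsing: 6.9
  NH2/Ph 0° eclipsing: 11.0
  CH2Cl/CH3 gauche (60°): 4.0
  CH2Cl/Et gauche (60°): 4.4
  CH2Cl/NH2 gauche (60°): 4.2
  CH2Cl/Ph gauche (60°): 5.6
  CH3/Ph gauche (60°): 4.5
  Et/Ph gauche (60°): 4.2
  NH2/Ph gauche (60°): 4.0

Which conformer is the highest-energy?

B

A (staggered): NH2–Ph gauche, NH2–CH2Cl gauche, CH3–Ph gauche, Et–CH2Cl gauche; 4.0 + 4.2 + 4.5 + 4.4 = 17.1 kJ/mol.
B (eclipsed): NH2–CH2Cl eclipsed, CH3–Ph eclipsed, Et–H eclipsed; 10.6 + 13.3 + 7.4 = 31.3 kJ/mol.
C (staggered): NH2–Ph gauche, CH3–CH2Cl gauche, Et–Ph gauche, Et–CH2Cl gauche; 4.0 + 4.0 + 4.2 + 4.4 = 16.6 kJ/mol.
B has the highest total (31.3 kJ/mol).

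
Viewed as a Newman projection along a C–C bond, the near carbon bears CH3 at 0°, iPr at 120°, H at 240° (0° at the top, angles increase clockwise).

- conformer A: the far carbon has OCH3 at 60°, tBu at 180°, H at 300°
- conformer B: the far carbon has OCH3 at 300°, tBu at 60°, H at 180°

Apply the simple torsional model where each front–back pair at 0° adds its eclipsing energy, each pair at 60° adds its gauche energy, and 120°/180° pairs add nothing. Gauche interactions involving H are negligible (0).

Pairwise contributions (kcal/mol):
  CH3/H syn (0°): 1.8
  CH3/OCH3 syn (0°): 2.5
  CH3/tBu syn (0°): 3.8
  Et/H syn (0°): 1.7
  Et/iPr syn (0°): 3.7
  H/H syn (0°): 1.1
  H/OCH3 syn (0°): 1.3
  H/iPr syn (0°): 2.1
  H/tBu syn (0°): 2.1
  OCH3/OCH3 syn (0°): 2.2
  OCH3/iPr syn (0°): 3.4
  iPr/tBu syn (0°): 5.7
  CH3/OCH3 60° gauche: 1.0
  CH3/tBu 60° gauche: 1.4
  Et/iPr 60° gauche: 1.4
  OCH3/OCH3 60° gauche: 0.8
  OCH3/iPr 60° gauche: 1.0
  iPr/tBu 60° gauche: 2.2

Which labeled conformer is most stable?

A is staggered. CH3 at 0° is gauche with OCH3 at 60° (1.0); iPr at 120° is gauche with OCH3 at 60° (1.0); iPr at 120° is gauche with tBu at 180° (2.2). Total 4.2 kcal/mol.
B is staggered. CH3 at 0° is gauche with OCH3 at 300° (1.0); CH3 at 0° is gauche with tBu at 60° (1.4); iPr at 120° is gauche with tBu at 60° (2.2). Total 4.6 kcal/mol.
A has the lowest total (4.2 kcal/mol).

A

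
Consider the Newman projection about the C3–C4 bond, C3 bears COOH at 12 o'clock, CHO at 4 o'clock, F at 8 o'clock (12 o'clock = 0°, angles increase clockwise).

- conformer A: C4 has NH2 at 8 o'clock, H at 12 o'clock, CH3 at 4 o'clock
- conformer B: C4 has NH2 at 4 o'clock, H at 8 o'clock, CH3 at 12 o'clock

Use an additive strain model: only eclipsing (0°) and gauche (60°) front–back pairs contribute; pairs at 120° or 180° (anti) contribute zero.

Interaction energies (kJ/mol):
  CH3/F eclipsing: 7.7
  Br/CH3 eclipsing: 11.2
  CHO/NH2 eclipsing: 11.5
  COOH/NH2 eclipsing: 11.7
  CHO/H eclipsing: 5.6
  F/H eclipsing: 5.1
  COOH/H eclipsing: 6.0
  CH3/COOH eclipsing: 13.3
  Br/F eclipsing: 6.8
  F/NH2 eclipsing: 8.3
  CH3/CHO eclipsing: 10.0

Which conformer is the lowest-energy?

A (eclipsed): COOH(0°)/H(0°) eclipsed 6.0; CHO(120°)/CH3(120°) eclipsed 10.0; F(240°)/NH2(240°) eclipsed 8.3 → 24.3 kJ/mol.
B (eclipsed): COOH(0°)/CH3(0°) eclipsed 13.3; CHO(120°)/NH2(120°) eclipsed 11.5; F(240°)/H(240°) eclipsed 5.1 → 29.9 kJ/mol.
A has the lowest total (24.3 kJ/mol).

A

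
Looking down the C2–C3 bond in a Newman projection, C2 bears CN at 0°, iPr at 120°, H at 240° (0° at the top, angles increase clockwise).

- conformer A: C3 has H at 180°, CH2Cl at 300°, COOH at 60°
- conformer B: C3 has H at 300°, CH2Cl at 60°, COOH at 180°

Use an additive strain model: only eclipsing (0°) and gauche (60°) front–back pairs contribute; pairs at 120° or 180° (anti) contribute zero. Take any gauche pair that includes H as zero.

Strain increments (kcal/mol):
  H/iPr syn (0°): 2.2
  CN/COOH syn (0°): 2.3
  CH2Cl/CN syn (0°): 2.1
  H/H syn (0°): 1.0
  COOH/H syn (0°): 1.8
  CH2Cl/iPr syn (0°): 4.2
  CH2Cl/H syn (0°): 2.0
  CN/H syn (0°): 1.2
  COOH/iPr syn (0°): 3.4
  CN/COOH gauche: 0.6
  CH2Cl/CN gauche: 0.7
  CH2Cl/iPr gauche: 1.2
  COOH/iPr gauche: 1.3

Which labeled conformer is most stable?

A (staggered): CN–CH2Cl gauche, CN–COOH gauche, iPr–COOH gauche; 0.7 + 0.6 + 1.3 = 2.6 kcal/mol.
B (staggered): CN–CH2Cl gauche, iPr–CH2Cl gauche, iPr–COOH gauche; 0.7 + 1.2 + 1.3 = 3.2 kcal/mol.
A has the lowest total (2.6 kcal/mol).

A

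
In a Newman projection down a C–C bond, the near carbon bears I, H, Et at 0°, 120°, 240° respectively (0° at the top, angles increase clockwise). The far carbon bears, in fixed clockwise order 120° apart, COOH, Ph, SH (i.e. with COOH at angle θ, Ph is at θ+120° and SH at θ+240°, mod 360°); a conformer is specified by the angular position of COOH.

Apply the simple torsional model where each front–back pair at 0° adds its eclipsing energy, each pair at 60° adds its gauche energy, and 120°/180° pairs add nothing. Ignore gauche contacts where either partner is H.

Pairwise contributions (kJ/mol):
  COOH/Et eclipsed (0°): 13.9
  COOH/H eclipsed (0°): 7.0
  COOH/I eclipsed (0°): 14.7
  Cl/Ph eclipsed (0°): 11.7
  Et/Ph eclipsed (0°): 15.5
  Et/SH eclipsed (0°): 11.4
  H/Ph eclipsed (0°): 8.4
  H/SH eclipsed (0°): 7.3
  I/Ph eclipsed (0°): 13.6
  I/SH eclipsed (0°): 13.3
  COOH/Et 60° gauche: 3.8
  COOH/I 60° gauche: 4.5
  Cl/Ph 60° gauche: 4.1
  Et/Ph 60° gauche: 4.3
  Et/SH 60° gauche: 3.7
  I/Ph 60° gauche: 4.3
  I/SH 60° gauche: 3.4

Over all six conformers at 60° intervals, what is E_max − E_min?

COOH at 0° (eclipsed): I(0°)/COOH(0°) eclipsed 14.7; H(120°)/Ph(120°) eclipsed 8.4; Et(240°)/SH(240°) eclipsed 11.4 → 34.5 kJ/mol.
COOH at 60° (staggered): I(0°)/COOH(60°) gauche 4.5; I(0°)/SH(300°) gauche 3.4; Et(240°)/Ph(180°) gauche 4.3; Et(240°)/SH(300°) gauche 3.7 → 15.9 kJ/mol.
COOH at 120° (eclipsed): I(0°)/SH(0°) eclipsed 13.3; H(120°)/COOH(120°) eclipsed 7.0; Et(240°)/Ph(240°) eclipsed 15.5 → 35.8 kJ/mol.
COOH at 180° (staggered): I(0°)/Ph(300°) gauche 4.3; I(0°)/SH(60°) gauche 3.4; Et(240°)/COOH(180°) gauche 3.8; Et(240°)/Ph(300°) gauche 4.3 → 15.8 kJ/mol.
COOH at 240° (eclipsed): I(0°)/Ph(0°) eclipsed 13.6; H(120°)/SH(120°) eclipsed 7.3; Et(240°)/COOH(240°) eclipsed 13.9 → 34.8 kJ/mol.
COOH at 300° (staggered): I(0°)/COOH(300°) gauche 4.5; I(0°)/Ph(60°) gauche 4.3; Et(240°)/COOH(300°) gauche 3.8; Et(240°)/SH(180°) gauche 3.7 → 16.3 kJ/mol.
Max at 120° (35.8 kJ/mol), min at 180° (15.8 kJ/mol); barrier = 20.0 kJ/mol.

20.0 kJ/mol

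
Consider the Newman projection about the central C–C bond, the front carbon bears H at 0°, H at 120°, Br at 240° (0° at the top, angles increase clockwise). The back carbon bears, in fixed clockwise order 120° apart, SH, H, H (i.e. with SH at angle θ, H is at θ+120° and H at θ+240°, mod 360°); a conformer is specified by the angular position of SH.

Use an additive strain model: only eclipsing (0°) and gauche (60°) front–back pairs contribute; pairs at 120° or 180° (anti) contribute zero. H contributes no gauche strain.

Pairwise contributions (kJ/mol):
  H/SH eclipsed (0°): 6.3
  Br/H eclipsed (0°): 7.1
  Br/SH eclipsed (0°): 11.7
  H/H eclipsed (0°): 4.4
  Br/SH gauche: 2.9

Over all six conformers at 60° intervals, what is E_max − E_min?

SH at 0° (eclipsed): H–SH eclipsed, H–H eclipsed, Br–H eclipsed; 6.3 + 4.4 + 7.1 = 17.8 kJ/mol.
SH at 60° (staggered): no non-H gauche contacts → 0.0 kJ/mol.
SH at 120° (eclipsed): H–H eclipsed, H–SH eclipsed, Br–H eclipsed; 4.4 + 6.3 + 7.1 = 17.8 kJ/mol.
SH at 180° (staggered): Br–SH gauche; 2.9 = 2.9 kJ/mol.
SH at 240° (eclipsed): H–H eclipsed, H–H eclipsed, Br–SH eclipsed; 4.4 + 4.4 + 11.7 = 20.5 kJ/mol.
SH at 300° (staggered): Br–SH gauche; 2.9 = 2.9 kJ/mol.
Max at 240° (20.5 kJ/mol), min at 60° (0.0 kJ/mol); barrier = 20.5 kJ/mol.

20.5 kJ/mol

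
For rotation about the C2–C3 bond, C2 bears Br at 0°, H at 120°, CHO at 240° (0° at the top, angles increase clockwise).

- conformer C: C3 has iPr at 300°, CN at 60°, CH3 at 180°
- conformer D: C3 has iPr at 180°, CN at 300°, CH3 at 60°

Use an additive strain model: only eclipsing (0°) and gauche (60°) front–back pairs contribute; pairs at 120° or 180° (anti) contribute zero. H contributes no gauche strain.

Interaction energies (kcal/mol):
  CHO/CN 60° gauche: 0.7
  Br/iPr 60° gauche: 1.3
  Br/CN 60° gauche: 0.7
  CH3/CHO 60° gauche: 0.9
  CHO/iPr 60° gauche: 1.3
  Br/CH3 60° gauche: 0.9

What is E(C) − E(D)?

C (staggered): Br–iPr gauche, Br–CN gauche, CHO–iPr gauche, CHO–CH3 gauche; 1.3 + 0.7 + 1.3 + 0.9 = 4.2 kcal/mol.
D (staggered): Br–CN gauche, Br–CH3 gauche, CHO–iPr gauche, CHO–CN gauche; 0.7 + 0.9 + 1.3 + 0.7 = 3.6 kcal/mol.
E(C) − E(D) = 4.2 − 3.6 = +0.6 kcal/mol.

+0.6 kcal/mol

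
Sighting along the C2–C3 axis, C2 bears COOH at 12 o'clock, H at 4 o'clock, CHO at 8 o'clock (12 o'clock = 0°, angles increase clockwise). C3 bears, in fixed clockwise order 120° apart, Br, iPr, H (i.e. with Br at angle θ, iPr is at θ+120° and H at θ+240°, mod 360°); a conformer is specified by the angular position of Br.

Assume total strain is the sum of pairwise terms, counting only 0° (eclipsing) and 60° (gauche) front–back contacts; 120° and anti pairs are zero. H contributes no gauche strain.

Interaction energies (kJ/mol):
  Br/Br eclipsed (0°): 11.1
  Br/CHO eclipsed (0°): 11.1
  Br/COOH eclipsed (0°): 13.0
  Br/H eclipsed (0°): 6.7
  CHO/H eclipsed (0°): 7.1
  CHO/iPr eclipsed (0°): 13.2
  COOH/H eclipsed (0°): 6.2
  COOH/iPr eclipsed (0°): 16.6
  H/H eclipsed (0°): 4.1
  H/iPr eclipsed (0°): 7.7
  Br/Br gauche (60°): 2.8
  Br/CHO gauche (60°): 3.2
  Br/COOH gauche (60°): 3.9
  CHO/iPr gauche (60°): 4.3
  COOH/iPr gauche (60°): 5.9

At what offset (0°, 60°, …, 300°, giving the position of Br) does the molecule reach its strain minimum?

Br at 0° (eclipsed): COOH–Br eclipsed, H–iPr eclipsed, CHO–H eclipsed; 13.0 + 7.7 + 7.1 = 27.8 kJ/mol.
Br at 60° (staggered): COOH–Br gauche, CHO–iPr gauche; 3.9 + 4.3 = 8.2 kJ/mol.
Br at 120° (eclipsed): COOH–H eclipsed, H–Br eclipsed, CHO–iPr eclipsed; 6.2 + 6.7 + 13.2 = 26.1 kJ/mol.
Br at 180° (staggered): COOH–iPr gauche, CHO–Br gauche, CHO–iPr gauche; 5.9 + 3.2 + 4.3 = 13.4 kJ/mol.
Br at 240° (eclipsed): COOH–iPr eclipsed, H–H eclipsed, CHO–Br eclipsed; 16.6 + 4.1 + 11.1 = 31.8 kJ/mol.
Br at 300° (staggered): COOH–Br gauche, COOH–iPr gauche, CHO–Br gauche; 3.9 + 5.9 + 3.2 = 13.0 kJ/mol.
The minimum (8.2 kJ/mol) occurs with Br at 60°.

60°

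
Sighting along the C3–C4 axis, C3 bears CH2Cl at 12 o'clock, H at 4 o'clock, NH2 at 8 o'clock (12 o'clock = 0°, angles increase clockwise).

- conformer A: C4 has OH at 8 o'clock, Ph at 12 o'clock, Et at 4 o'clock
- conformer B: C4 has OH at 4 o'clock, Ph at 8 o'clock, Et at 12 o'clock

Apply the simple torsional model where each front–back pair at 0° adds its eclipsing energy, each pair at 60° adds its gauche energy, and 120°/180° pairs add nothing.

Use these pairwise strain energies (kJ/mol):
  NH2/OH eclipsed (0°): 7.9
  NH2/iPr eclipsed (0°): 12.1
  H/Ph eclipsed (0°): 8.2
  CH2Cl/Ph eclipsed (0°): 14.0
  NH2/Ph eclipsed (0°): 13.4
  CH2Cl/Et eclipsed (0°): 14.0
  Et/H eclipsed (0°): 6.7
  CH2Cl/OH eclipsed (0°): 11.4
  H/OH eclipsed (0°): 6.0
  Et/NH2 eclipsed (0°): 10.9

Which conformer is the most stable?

A

A is eclipsed. CH2Cl at 0° is eclipsed with Ph at 0° (14.0); H at 120° is eclipsed with Et at 120° (6.7); NH2 at 240° is eclipsed with OH at 240° (7.9). Total 28.6 kJ/mol.
B is eclipsed. CH2Cl at 0° is eclipsed with Et at 0° (14.0); H at 120° is eclipsed with OH at 120° (6.0); NH2 at 240° is eclipsed with Ph at 240° (13.4). Total 33.4 kJ/mol.
A has the lowest total (28.6 kJ/mol).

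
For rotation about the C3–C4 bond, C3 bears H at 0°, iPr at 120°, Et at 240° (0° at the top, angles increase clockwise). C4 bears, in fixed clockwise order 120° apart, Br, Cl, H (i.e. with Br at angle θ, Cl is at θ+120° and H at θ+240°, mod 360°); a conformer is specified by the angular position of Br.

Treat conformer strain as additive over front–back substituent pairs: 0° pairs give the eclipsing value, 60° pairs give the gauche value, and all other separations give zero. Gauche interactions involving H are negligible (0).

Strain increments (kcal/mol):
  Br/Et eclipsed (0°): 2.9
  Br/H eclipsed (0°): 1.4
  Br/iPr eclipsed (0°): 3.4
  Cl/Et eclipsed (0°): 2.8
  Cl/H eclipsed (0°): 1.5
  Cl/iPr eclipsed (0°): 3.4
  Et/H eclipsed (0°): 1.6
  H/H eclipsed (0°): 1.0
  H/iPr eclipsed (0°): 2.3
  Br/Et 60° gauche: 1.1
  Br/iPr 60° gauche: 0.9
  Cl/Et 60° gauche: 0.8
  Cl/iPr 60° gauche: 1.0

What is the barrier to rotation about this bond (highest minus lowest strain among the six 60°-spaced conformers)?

Br at 0° is eclipsed. H at 0° is eclipsed with Br at 0° (1.4); iPr at 120° is eclipsed with Cl at 120° (3.4); Et at 240° is eclipsed with H at 240° (1.6). Total 6.4 kcal/mol.
Br at 60° is staggered. iPr at 120° is gauche with Br at 60° (0.9); iPr at 120° is gauche with Cl at 180° (1.0); Et at 240° is gauche with Cl at 180° (0.8). Total 2.7 kcal/mol.
Br at 120° is eclipsed. H at 0° is eclipsed with H at 0° (1.0); iPr at 120° is eclipsed with Br at 120° (3.4); Et at 240° is eclipsed with Cl at 240° (2.8). Total 7.2 kcal/mol.
Br at 180° is staggered. iPr at 120° is gauche with Br at 180° (0.9); Et at 240° is gauche with Br at 180° (1.1); Et at 240° is gauche with Cl at 300° (0.8). Total 2.8 kcal/mol.
Br at 240° is eclipsed. H at 0° is eclipsed with Cl at 0° (1.5); iPr at 120° is eclipsed with H at 120° (2.3); Et at 240° is eclipsed with Br at 240° (2.9). Total 6.7 kcal/mol.
Br at 300° is staggered. iPr at 120° is gauche with Cl at 60° (1.0); Et at 240° is gauche with Br at 300° (1.1). Total 2.1 kcal/mol.
Max at 120° (7.2 kcal/mol), min at 300° (2.1 kcal/mol); barrier = 5.1 kcal/mol.

5.1 kcal/mol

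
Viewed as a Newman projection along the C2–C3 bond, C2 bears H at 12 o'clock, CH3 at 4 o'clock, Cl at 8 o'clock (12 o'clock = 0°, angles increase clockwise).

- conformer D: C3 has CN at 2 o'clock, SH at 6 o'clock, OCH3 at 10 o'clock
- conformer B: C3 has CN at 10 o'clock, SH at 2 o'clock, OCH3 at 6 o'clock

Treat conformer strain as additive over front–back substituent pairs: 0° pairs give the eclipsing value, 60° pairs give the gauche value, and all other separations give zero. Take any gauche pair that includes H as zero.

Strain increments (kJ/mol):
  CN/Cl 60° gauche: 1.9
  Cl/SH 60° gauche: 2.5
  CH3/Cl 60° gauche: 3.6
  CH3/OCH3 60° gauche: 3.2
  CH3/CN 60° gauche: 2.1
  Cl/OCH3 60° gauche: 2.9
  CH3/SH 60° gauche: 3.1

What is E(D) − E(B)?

-0.5 kJ/mol

D (staggered): CH3–CN gauche, CH3–SH gauche, Cl–SH gauche, Cl–OCH3 gauche; 2.1 + 3.1 + 2.5 + 2.9 = 10.6 kJ/mol.
B (staggered): CH3–SH gauche, CH3–OCH3 gauche, Cl–CN gauche, Cl–OCH3 gauche; 3.1 + 3.2 + 1.9 + 2.9 = 11.1 kJ/mol.
E(D) − E(B) = 10.6 − 11.1 = -0.5 kJ/mol.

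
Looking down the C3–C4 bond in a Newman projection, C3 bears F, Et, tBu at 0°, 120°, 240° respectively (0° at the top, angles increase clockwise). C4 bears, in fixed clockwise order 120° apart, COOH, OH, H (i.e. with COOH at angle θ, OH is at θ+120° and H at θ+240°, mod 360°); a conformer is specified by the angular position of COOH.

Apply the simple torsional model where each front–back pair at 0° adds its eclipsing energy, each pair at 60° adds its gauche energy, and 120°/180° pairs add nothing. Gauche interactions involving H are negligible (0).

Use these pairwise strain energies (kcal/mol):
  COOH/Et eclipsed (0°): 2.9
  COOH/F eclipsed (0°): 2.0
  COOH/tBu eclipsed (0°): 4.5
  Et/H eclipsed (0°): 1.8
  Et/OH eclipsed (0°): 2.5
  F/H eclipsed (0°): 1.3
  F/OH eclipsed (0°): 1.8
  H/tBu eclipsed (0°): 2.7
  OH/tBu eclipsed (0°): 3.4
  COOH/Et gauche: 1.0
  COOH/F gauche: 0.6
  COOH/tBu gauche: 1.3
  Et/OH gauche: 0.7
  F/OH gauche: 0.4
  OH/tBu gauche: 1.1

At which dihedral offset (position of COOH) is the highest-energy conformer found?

240°

COOH at 0° (eclipsed): F–COOH eclipsed, Et–OH eclipsed, tBu–H eclipsed; 2.0 + 2.5 + 2.7 = 7.2 kcal/mol.
COOH at 60° (staggered): F–COOH gauche, Et–COOH gauche, Et–OH gauche, tBu–OH gauche; 0.6 + 1.0 + 0.7 + 1.1 = 3.4 kcal/mol.
COOH at 120° (eclipsed): F–H eclipsed, Et–COOH eclipsed, tBu–OH eclipsed; 1.3 + 2.9 + 3.4 = 7.6 kcal/mol.
COOH at 180° (staggered): F–OH gauche, Et–COOH gauche, tBu–COOH gauche, tBu–OH gauche; 0.4 + 1.0 + 1.3 + 1.1 = 3.8 kcal/mol.
COOH at 240° (eclipsed): F–OH eclipsed, Et–H eclipsed, tBu–COOH eclipsed; 1.8 + 1.8 + 4.5 = 8.1 kcal/mol.
COOH at 300° (staggered): F–COOH gauche, F–OH gauche, Et–OH gauche, tBu–COOH gauche; 0.6 + 0.4 + 0.7 + 1.3 = 3.0 kcal/mol.
The maximum (8.1 kcal/mol) occurs with COOH at 240°.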